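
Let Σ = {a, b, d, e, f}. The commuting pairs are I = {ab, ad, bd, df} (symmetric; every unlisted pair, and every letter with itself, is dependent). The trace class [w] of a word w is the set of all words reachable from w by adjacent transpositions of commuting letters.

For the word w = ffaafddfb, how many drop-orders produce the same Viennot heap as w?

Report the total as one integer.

drop 0:f onto floor
drop 1:f onto {0:f}
drop 2:a onto {1:f}
drop 3:a onto {2:a}
drop 4:f onto {3:a}
drop 5:d onto floor
drop 6:d onto {5:d}
drop 7:f onto {4:f}
drop 8:b onto {7:f}
ground layer = {0:f, 5:d}
drop-orders for the pieces not yet dropped (sum over which currently-grounded one goes next):
  1 to go: {6} 1  {8} 1
  2 to go: {5,6} 1  {6,8} 2  {7,8} 1
  3 to go: {4,7,8} 1  {5,6,8} 3  {6,7,8} 3
  4 to go: {3,4,7,8} 1  {4,6,7,8} 4  {5,6,7,8} 6
  5 to go: {2,3,4,7,8} 1  {3,4,6,7,8} 5  {4,5,6,7,8} 10
  6 to go: {1,2,3,4,7,8} 1  {2,3,4,6,7,8} 6  {3,4,5,6,7,8} 15
  7 to go: {0,1,2,3,4,7,8} 1  {1,2,3,4,6,7,8} 7  {2,3,4,5,6,7,8} 21
  if 0:f drops first: 28 orders
  if 5:d drops first: 8 orders
heap linearizations: 36

36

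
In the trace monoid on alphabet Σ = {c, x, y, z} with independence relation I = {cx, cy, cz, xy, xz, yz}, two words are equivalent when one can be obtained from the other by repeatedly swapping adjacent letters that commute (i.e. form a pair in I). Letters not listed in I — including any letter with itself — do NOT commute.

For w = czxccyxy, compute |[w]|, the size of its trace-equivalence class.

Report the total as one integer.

#0=c has no predecessor
#1=z has no predecessor
#2=x has no predecessor
#3=c depends on [0:c]
#4=c depends on [3:c]
#5=y has no predecessor
#6=x depends on [2:x]
#7=y depends on [5:y]
sources: [0:c, 1:z, 2:x, 5:y]
N(rest) = Σ N(rest − s) over sources s of rest; N(one piece) = 1:
  size 1 → [1]=1  [4]=1  [6]=1  [7]=1
  size 2 → [1,4]=2  [1,6]=2  [1,7]=2  [2,6]=1  [3,4]=1  [4,6]=2  [4,7]=2  [5,7]=1  [6,7]=2
  size 3 → [0,3,4]=1  [1,2,6]=3  [1,3,4]=3  [1,4,6]=6  [1,4,7]=6  [1,5,7]=3  [1,6,7]=6  [2,4,6]=3  [2,6,7]=3  [3,4,6]=3  [3,4,7]=3  [4,5,7]=3  [4,6,7]=6  [5,6,7]=3
  size 4 → [0,1,3,4]=4  [0,3,4,6]=4  [0,3,4,7]=4  [1,2,4,6]=12  [1,2,6,7]=12  [1,3,4,6]=12  [1,3,4,7]=12  [1,4,5,7]=12  [1,4,6,7]=24  [1,5,6,7]=12  [2,3,4,6]=6  [2,4,6,7]=12  [2,5,6,7]=6  [3,4,5,7]=6  [3,4,6,7]=12  [4,5,6,7]=12
  size 5 → [0,1,3,4,6]=20  [0,1,3,4,7]=20  [0,2,3,4,6]=10  [0,3,4,5,7]=10  [0,3,4,6,7]=20  [1,2,3,4,6]=30  [1,2,4,6,7]=60  [1,2,5,6,7]=30  [1,3,4,5,7]=30  [1,3,4,6,7]=60  [1,4,5,6,7]=60  [2,3,4,6,7]=30  [2,4,5,6,7]=30  [3,4,5,6,7]=30
  size 6 → [0,1,2,3,4,6]=60  [0,1,3,4,5,7]=60  [0,1,3,4,6,7]=120  [0,2,3,4,6,7]=60  [0,3,4,5,6,7]=60  [1,2,3,4,6,7]=180  [1,2,4,5,6,7]=180  [1,3,4,5,6,7]=180  [2,3,4,5,6,7]=90
  first=0(c) contributes 630
  first=1(z) contributes 210
  first=2(x) contributes 420
  first=5(y) contributes 420
|[w]| = 1680

1680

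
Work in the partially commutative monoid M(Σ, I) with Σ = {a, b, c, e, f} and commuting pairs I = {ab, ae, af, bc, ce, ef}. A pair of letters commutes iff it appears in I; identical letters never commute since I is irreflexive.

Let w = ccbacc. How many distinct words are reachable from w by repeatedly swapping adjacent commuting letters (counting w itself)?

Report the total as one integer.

6

0(c) covers ∅
1(c) covers 0:c
2(b) covers ∅
3(a) covers 1:c
4(c) covers 3:a
5(c) covers 4:c
floor of heap: 0:c, 2:b
completions by unplaced set U, small U first (add the entries for U minus each lowest piece of U):
  |U|=1: {2}:1  {5}:1
  |U|=2: {2,5}:2  {4,5}:1
  |U|=3: {2,4,5}:3  {3,4,5}:1
  |U|=4: {1,3,4,5}:1  {2,3,4,5}:4
  start at 0(c): 5
  start at 2(b): 1
sum over floor = 6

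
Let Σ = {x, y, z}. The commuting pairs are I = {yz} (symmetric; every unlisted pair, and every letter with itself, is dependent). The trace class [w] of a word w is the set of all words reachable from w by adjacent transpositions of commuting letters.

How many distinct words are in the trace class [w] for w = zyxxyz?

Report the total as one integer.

#0=z has no predecessor
#1=y has no predecessor
#2=x depends on [0:z, 1:y]
#3=x depends on [2:x]
#4=y depends on [3:x]
#5=z depends on [3:x]
sources: [0:z, 1:y]
N(rest) = Σ N(rest − s) over sources s of rest; N(one piece) = 1:
  size 1 → [4]=1  [5]=1
  size 2 → [4,5]=2
  size 3 → [3,4,5]=2
  size 4 → [2,3,4,5]=2
  first=0(z) contributes 2
  first=1(y) contributes 2
|[w]| = 4

4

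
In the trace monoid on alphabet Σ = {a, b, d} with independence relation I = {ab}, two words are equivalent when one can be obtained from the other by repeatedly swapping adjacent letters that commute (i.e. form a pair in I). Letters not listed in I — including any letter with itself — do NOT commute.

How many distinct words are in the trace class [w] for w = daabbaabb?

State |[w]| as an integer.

0(d) covers ∅
1(a) covers 0:d
2(a) covers 1:a
3(b) covers 0:d
4(b) covers 3:b
5(a) covers 2:a
6(a) covers 5:a
7(b) covers 4:b
8(b) covers 7:b
floor of heap: 0:d
completions by unplaced set U, small U first (add the entries for U minus each lowest piece of U):
  |U|=1: {6}:1  {8}:1
  |U|=2: {5,6}:1  {6,8}:2  {7,8}:1
  |U|=3: {2,5,6}:1  {4,7,8}:1  {5,6,8}:3  {6,7,8}:3
  |U|=4: {1,2,5,6}:1  {2,5,6,8}:4  {3,4,7,8}:1  {4,6,7,8}:4  {5,6,7,8}:6
  |U|=5: {1,2,5,6,8}:5  {2,5,6,7,8}:10  {3,4,6,7,8}:5  {4,5,6,7,8}:10
  |U|=6: {1,2,5,6,7,8}:15  {2,4,5,6,7,8}:20  {3,4,5,6,7,8}:15
  |U|=7: {1,2,4,5,6,7,8}:35  {2,3,4,5,6,7,8}:35
  start at 0(d): 70

70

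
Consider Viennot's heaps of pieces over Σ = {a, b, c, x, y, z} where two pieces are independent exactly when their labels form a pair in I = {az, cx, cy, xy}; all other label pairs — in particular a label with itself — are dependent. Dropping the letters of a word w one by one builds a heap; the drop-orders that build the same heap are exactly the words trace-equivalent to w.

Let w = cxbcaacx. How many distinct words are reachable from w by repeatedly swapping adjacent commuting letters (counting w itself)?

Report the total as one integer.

piece 0:c — minimal
piece 1:x — minimal
piece 2:b rests on {0:c, 1:x}
piece 3:c rests on {2:b}
piece 4:a rests on {3:c}
piece 5:a rests on {4:a}
piece 6:c rests on {5:a}
piece 7:x rests on {5:a}
minimal pieces: {0:c, 1:x}
ways to finish when only these pieces remain (= sum over removing one remaining piece with nothing left below it):
  1 left: {6}→1  {7}→1
  2 left: {6,7}→2
  3 left: {5,6,7}→2
  4 left: {4,5,6,7}→2
  5 left: {3,4,5,6,7}→2
  6 left: {2,3,4,5,6,7}→2
  placing 0:c first → 2 extensions
  placing 1:x first → 2 extensions
total linear extensions = 4

4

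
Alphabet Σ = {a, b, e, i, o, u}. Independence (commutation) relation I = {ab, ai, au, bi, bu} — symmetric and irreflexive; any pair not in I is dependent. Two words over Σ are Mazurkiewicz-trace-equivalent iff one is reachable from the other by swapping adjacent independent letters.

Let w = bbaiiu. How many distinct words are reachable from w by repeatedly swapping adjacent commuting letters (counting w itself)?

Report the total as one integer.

60

piece 0:b — minimal
piece 1:b rests on {0:b}
piece 2:a — minimal
piece 3:i — minimal
piece 4:i rests on {3:i}
piece 5:u rests on {4:i}
minimal pieces: {0:b, 2:a, 3:i}
ways to finish when only these pieces remain (= sum over removing one remaining piece with nothing left below it):
  1 left: {1}→1  {2}→1  {5}→1
  2 left: {0,1}→1  {1,2}→2  {1,5}→2  {2,5}→2  {4,5}→1
  3 left: {0,1,2}→3  {0,1,5}→3  {1,2,5}→6  {1,4,5}→3  {2,4,5}→3  {3,4,5}→1
  4 left: {0,1,2,5}→12  {0,1,4,5}→6  {1,2,4,5}→12  {1,3,4,5}→4  {2,3,4,5}→4
  placing 0:b first → 20 extensions
  placing 2:a first → 10 extensions
  placing 3:i first → 30 extensions
total linear extensions = 60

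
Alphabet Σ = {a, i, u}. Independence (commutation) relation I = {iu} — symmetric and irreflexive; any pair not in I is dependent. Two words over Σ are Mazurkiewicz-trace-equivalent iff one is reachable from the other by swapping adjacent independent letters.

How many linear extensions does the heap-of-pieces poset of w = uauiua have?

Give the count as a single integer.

0(u) covers ∅
1(a) covers 0:u
2(u) covers 1:a
3(i) covers 1:a
4(u) covers 2:u
5(a) covers 3:i, 4:u
floor of heap: 0:u
completions by unplaced set U, small U first (add the entries for U minus each lowest piece of U):
  |U|=1: {5}:1
  |U|=2: {3,5}:1  {4,5}:1
  |U|=3: {2,4,5}:1  {3,4,5}:2
  |U|=4: {2,3,4,5}:3
  start at 0(u): 3

3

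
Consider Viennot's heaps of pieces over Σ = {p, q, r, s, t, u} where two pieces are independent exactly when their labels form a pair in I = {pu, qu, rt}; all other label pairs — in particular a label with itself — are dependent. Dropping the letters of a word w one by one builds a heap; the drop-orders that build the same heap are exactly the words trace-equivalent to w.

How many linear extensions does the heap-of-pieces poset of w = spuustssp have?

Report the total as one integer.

3

drop 0:s onto floor
drop 1:p onto {0:s}
drop 2:u onto {0:s}
drop 3:u onto {2:u}
drop 4:s onto {1:p, 3:u}
drop 5:t onto {4:s}
drop 6:s onto {5:t}
drop 7:s onto {6:s}
drop 8:p onto {7:s}
ground layer = {0:s}
drop-orders for the pieces not yet dropped (sum over which currently-grounded one goes next):
  1 to go: {8} 1
  2 to go: {7,8} 1
  3 to go: {6,7,8} 1
  4 to go: {5,6,7,8} 1
  5 to go: {4,5,6,7,8} 1
  6 to go: {1,4,5,6,7,8} 1  {3,4,5,6,7,8} 1
  7 to go: {1,3,4,5,6,7,8} 2  {2,3,4,5,6,7,8} 1
  if 0:s drops first: 3 orders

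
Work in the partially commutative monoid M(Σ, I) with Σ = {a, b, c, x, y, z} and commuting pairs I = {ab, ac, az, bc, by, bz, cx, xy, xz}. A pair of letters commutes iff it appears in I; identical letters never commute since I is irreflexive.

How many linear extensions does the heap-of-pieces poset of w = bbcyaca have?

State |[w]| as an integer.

63

piece 0:b — minimal
piece 1:b rests on {0:b}
piece 2:c — minimal
piece 3:y rests on {2:c}
piece 4:a rests on {3:y}
piece 5:c rests on {3:y}
piece 6:a rests on {4:a}
minimal pieces: {0:b, 2:c}
ways to finish when only these pieces remain (= sum over removing one remaining piece with nothing left below it):
  1 left: {1}→1  {5}→1  {6}→1
  2 left: {0,1}→1  {1,5}→2  {1,6}→2  {4,6}→1  {5,6}→2
  3 left: {0,1,5}→3  {0,1,6}→3  {1,4,6}→3  {1,5,6}→6  {4,5,6}→3
  4 left: {0,1,4,6}→6  {0,1,5,6}→12  {1,4,5,6}→12  {3,4,5,6}→3
  5 left: {0,1,4,5,6}→30  {1,3,4,5,6}→15  {2,3,4,5,6}→3
  placing 0:b first → 18 extensions
  placing 2:c first → 45 extensions
total linear extensions = 63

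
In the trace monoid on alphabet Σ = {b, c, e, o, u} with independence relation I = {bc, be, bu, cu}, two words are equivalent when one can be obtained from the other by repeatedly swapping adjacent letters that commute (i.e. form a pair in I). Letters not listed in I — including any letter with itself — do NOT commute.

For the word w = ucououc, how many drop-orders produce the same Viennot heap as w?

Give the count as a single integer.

4

piece 0:u — minimal
piece 1:c — minimal
piece 2:o rests on {0:u, 1:c}
piece 3:u rests on {2:o}
piece 4:o rests on {3:u}
piece 5:u rests on {4:o}
piece 6:c rests on {4:o}
minimal pieces: {0:u, 1:c}
ways to finish when only these pieces remain (= sum over removing one remaining piece with nothing left below it):
  1 left: {5}→1  {6}→1
  2 left: {5,6}→2
  3 left: {4,5,6}→2
  4 left: {3,4,5,6}→2
  5 left: {2,3,4,5,6}→2
  placing 0:u first → 2 extensions
  placing 1:c first → 2 extensions
total linear extensions = 4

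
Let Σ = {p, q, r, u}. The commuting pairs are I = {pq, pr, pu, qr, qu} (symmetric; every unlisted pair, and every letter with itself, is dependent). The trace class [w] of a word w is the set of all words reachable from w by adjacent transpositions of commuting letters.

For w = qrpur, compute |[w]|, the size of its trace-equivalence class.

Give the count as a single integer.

piece 0:q — minimal
piece 1:r — minimal
piece 2:p — minimal
piece 3:u rests on {1:r}
piece 4:r rests on {3:u}
minimal pieces: {0:q, 1:r, 2:p}
ways to finish when only these pieces remain (= sum over removing one remaining piece with nothing left below it):
  1 left: {0}→1  {2}→1  {4}→1
  2 left: {0,2}→2  {0,4}→2  {2,4}→2  {3,4}→1
  3 left: {0,2,4}→6  {0,3,4}→3  {1,3,4}→1  {2,3,4}→3
  placing 0:q first → 4 extensions
  placing 1:r first → 12 extensions
  placing 2:p first → 4 extensions
total linear extensions = 20

20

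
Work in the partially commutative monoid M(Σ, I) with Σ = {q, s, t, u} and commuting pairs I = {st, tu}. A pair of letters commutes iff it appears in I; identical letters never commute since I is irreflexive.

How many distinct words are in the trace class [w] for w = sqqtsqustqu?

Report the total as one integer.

6

0(s) covers ∅
1(q) covers 0:s
2(q) covers 1:q
3(t) covers 2:q
4(s) covers 2:q
5(q) covers 3:t, 4:s
6(u) covers 5:q
7(s) covers 6:u
8(t) covers 5:q
9(q) covers 7:s, 8:t
10(u) covers 9:q
floor of heap: 0:s
completions by unplaced set U, small U first (add the entries for U minus each lowest piece of U):
  |U|=1: {10}:1
  |U|=2: {9,10}:1
  |U|=3: {7,9,10}:1  {8,9,10}:1
  |U|=4: {6,7,9,10}:1  {7,8,9,10}:2
  |U|=5: {6,7,8,9,10}:3
  |U|=6: {5,6,7,8,9,10}:3
  |U|=7: {3,5,6,7,8,9,10}:3  {4,5,6,7,8,9,10}:3
  |U|=8: {3,4,5,6,7,8,9,10}:6
  |U|=9: {2,3,4,5,6,7,8,9,10}:6
  start at 0(s): 6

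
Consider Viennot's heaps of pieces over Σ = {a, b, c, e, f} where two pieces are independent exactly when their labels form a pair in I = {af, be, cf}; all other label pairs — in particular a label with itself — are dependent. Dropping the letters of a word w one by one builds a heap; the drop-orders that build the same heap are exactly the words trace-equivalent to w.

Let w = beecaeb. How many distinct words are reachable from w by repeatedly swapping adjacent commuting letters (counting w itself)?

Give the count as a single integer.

6

piece 0:b — minimal
piece 1:e — minimal
piece 2:e rests on {1:e}
piece 3:c rests on {0:b, 2:e}
piece 4:a rests on {3:c}
piece 5:e rests on {4:a}
piece 6:b rests on {4:a}
minimal pieces: {0:b, 1:e}
ways to finish when only these pieces remain (= sum over removing one remaining piece with nothing left below it):
  1 left: {5}→1  {6}→1
  2 left: {5,6}→2
  3 left: {4,5,6}→2
  4 left: {3,4,5,6}→2
  5 left: {0,3,4,5,6}→2  {2,3,4,5,6}→2
  placing 0:b first → 2 extensions
  placing 1:e first → 4 extensions
total linear extensions = 6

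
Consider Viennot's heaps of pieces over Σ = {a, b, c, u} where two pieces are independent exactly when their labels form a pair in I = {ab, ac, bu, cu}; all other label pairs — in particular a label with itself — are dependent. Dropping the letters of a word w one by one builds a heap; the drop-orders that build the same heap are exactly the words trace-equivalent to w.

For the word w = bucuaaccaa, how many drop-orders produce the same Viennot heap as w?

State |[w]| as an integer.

piece 0:b — minimal
piece 1:u — minimal
piece 2:c rests on {0:b}
piece 3:u rests on {1:u}
piece 4:a rests on {3:u}
piece 5:a rests on {4:a}
piece 6:c rests on {2:c}
piece 7:c rests on {6:c}
piece 8:a rests on {5:a}
piece 9:a rests on {8:a}
minimal pieces: {0:b, 1:u}
ways to finish when only these pieces remain (= sum over removing one remaining piece with nothing left below it):
  1 left: {7}→1  {9}→1
  2 left: {6,7}→1  {7,9}→2  {8,9}→1
  3 left: {2,6,7}→1  {5,8,9}→1  {6,7,9}→3  {7,8,9}→3
  4 left: {0,2,6,7}→1  {2,6,7,9}→4  {4,5,8,9}→1  {5,7,8,9}→4  {6,7,8,9}→6
  5 left: {0,2,6,7,9}→5  {2,6,7,8,9}→10  {3,4,5,8,9}→1  {4,5,7,8,9}→5  {5,6,7,8,9}→10
  6 left: {0,2,6,7,8,9}→15  {1,3,4,5,8,9}→1  {2,5,6,7,8,9}→20  {3,4,5,7,8,9}→6  {4,5,6,7,8,9}→15
  7 left: {0,2,5,6,7,8,9}→35  {1,3,4,5,7,8,9}→7  {2,4,5,6,7,8,9}→35  {3,4,5,6,7,8,9}→21
  8 left: {0,2,4,5,6,7,8,9}→70  {1,3,4,5,6,7,8,9}→28  {2,3,4,5,6,7,8,9}→56
  placing 0:b first → 84 extensions
  placing 1:u first → 126 extensions
total linear extensions = 210

210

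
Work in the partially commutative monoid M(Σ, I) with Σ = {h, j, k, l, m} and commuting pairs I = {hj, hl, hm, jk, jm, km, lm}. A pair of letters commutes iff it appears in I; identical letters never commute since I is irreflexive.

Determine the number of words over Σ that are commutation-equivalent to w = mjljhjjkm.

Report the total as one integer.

0(m) covers ∅
1(j) covers ∅
2(l) covers 1:j
3(j) covers 2:l
4(h) covers ∅
5(j) covers 3:j
6(j) covers 5:j
7(k) covers 2:l, 4:h
8(m) covers 0:m
floor of heap: 0:m, 1:j, 4:h
completions by unplaced set U, small U first (add the entries for U minus each lowest piece of U):
  |U|=1: {6}:1  {7}:1  {8}:1
  |U|=2: {0,8}:1  {4,7}:1  {5,6}:1  {6,7}:2  {6,8}:2  {7,8}:2
  |U|=3: {0,6,8}:3  {0,7,8}:3  {3,5,6}:1  {4,6,7}:3  {4,7,8}:3  {5,6,7}:3  {5,6,8}:3  {6,7,8}:6
  |U|=4: {0,4,7,8}:6  {0,5,6,8}:6  {0,6,7,8}:12  {3,5,6,7}:4  {3,5,6,8}:4  {4,5,6,7}:6  {4,6,7,8}:12  {5,6,7,8}:12
  |U|=5: {0,3,5,6,8}:10  {0,4,6,7,8}:30  {0,5,6,7,8}:30  {2,3,5,6,7}:4  {3,4,5,6,7}:10  {3,5,6,7,8}:20  {4,5,6,7,8}:30
  |U|=6: {0,3,5,6,7,8}:60  {0,4,5,6,7,8}:90  {1,2,3,5,6,7}:4  {2,3,4,5,6,7}:14  {2,3,5,6,7,8}:24  {3,4,5,6,7,8}:60
  |U|=7: {0,2,3,5,6,7,8}:84  {0,3,4,5,6,7,8}:210  {1,2,3,4,5,6,7}:18  {1,2,3,5,6,7,8}:28  {2,3,4,5,6,7,8}:98
  start at 0(m): 144
  start at 1(j): 392
  start at 4(h): 112
sum over floor = 648

648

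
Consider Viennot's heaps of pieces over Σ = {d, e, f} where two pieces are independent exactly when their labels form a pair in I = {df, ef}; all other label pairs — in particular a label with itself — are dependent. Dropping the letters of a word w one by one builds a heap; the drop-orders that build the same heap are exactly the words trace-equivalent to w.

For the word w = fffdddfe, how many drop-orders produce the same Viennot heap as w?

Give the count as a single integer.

70

drop 0:f onto floor
drop 1:f onto {0:f}
drop 2:f onto {1:f}
drop 3:d onto floor
drop 4:d onto {3:d}
drop 5:d onto {4:d}
drop 6:f onto {2:f}
drop 7:e onto {5:d}
ground layer = {0:f, 3:d}
drop-orders for the pieces not yet dropped (sum over which currently-grounded one goes next):
  1 to go: {6} 1  {7} 1
  2 to go: {2,6} 1  {5,7} 1  {6,7} 2
  3 to go: {1,2,6} 1  {2,6,7} 3  {4,5,7} 1  {5,6,7} 3
  4 to go: {0,1,2,6} 1  {1,2,6,7} 4  {2,5,6,7} 6  {3,4,5,7} 1  {4,5,6,7} 4
  5 to go: {0,1,2,6,7} 5  {1,2,5,6,7} 10  {2,4,5,6,7} 10  {3,4,5,6,7} 5
  6 to go: {0,1,2,5,6,7} 15  {1,2,4,5,6,7} 20  {2,3,4,5,6,7} 15
  if 0:f drops first: 35 orders
  if 3:d drops first: 35 orders
heap linearizations: 70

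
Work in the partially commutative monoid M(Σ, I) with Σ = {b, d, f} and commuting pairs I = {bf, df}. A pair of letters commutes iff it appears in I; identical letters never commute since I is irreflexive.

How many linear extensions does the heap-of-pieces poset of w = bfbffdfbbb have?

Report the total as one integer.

drop 0:b onto floor
drop 1:f onto floor
drop 2:b onto {0:b}
drop 3:f onto {1:f}
drop 4:f onto {3:f}
drop 5:d onto {2:b}
drop 6:f onto {4:f}
drop 7:b onto {5:d}
drop 8:b onto {7:b}
drop 9:b onto {8:b}
ground layer = {0:b, 1:f}
drop-orders for the pieces not yet dropped (sum over which currently-grounded one goes next):
  1 to go: {6} 1  {9} 1
  2 to go: {4,6} 1  {6,9} 2  {8,9} 1
  3 to go: {3,4,6} 1  {4,6,9} 3  {6,8,9} 3  {7,8,9} 1
  4 to go: {1,3,4,6} 1  {3,4,6,9} 4  {4,6,8,9} 6  {5,7,8,9} 1  {6,7,8,9} 4
  5 to go: {1,3,4,6,9} 5  {2,5,7,8,9} 1  {3,4,6,8,9} 10  {4,6,7,8,9} 10  {5,6,7,8,9} 5
  6 to go: {0,2,5,7,8,9} 1  {1,3,4,6,8,9} 15  {2,5,6,7,8,9} 6  {3,4,6,7,8,9} 20  {4,5,6,7,8,9} 15
  7 to go: {0,2,5,6,7,8,9} 7  {1,3,4,6,7,8,9} 35  {2,4,5,6,7,8,9} 21  {3,4,5,6,7,8,9} 35
  8 to go: {0,2,4,5,6,7,8,9} 28  {1,3,4,5,6,7,8,9} 70  {2,3,4,5,6,7,8,9} 56
  if 0:b drops first: 126 orders
  if 1:f drops first: 84 orders
heap linearizations: 210

210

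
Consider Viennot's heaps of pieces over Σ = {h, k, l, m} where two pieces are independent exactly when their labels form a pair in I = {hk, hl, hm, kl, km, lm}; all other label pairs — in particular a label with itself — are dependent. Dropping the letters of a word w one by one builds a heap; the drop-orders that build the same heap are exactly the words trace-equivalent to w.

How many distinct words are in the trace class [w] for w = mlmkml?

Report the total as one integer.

drop 0:m onto floor
drop 1:l onto floor
drop 2:m onto {0:m}
drop 3:k onto floor
drop 4:m onto {2:m}
drop 5:l onto {1:l}
ground layer = {0:m, 1:l, 3:k}
drop-orders for the pieces not yet dropped (sum over which currently-grounded one goes next):
  1 to go: {3} 1  {4} 1  {5} 1
  2 to go: {1,5} 1  {2,4} 1  {3,4} 2  {3,5} 2  {4,5} 2
  3 to go: {0,2,4} 1  {1,3,5} 3  {1,4,5} 3  {2,3,4} 3  {2,4,5} 3  {3,4,5} 6
  4 to go: {0,2,3,4} 4  {0,2,4,5} 4  {1,2,4,5} 6  {1,3,4,5} 12  {2,3,4,5} 12
  if 0:m drops first: 30 orders
  if 1:l drops first: 20 orders
  if 3:k drops first: 10 orders
heap linearizations: 60

60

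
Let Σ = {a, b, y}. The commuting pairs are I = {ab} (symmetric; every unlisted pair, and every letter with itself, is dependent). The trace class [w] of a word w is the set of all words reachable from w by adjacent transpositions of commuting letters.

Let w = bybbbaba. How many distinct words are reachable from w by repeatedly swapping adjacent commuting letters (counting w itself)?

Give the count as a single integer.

0(b) covers ∅
1(y) covers 0:b
2(b) covers 1:y
3(b) covers 2:b
4(b) covers 3:b
5(a) covers 1:y
6(b) covers 4:b
7(a) covers 5:a
floor of heap: 0:b
completions by unplaced set U, small U first (add the entries for U minus each lowest piece of U):
  |U|=1: {6}:1  {7}:1
  |U|=2: {4,6}:1  {5,7}:1  {6,7}:2
  |U|=3: {3,4,6}:1  {4,6,7}:3  {5,6,7}:3
  |U|=4: {2,3,4,6}:1  {3,4,6,7}:4  {4,5,6,7}:6
  |U|=5: {2,3,4,6,7}:5  {3,4,5,6,7}:10
  |U|=6: {2,3,4,5,6,7}:15
  start at 0(b): 15

15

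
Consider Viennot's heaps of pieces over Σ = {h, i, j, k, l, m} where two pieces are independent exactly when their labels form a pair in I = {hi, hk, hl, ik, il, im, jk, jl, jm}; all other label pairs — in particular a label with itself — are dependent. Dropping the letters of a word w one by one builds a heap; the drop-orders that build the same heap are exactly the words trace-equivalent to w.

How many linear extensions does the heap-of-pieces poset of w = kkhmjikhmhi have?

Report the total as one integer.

#0=k has no predecessor
#1=k depends on [0:k]
#2=h has no predecessor
#3=m depends on [1:k, 2:h]
#4=j depends on [2:h]
#5=i depends on [4:j]
#6=k depends on [3:m]
#7=h depends on [3:m, 4:j]
#8=m depends on [6:k, 7:h]
#9=h depends on [8:m]
#10=i depends on [5:i]
sources: [0:k, 2:h]
N(rest) = Σ N(rest − s) over sources s of rest; N(one piece) = 1:
  size 1 → [9]=1  [10]=1
  size 2 → [5,10]=1  [8,9]=1  [9,10]=2
  size 3 → [5,9,10]=3  [6,8,9]=1  [7,8,9]=1  [8,9,10]=3
  size 4 → [5,8,9,10]=6  [6,7,8,9]=2  [6,8,9,10]=4  [7,8,9,10]=4
  size 5 → [3,6,7,8,9]=2  [5,6,8,9,10]=10  [5,7,8,9,10]=10  [6,7,8,9,10]=10
  size 6 → [1,3,6,7,8,9]=2  [3,6,7,8,9,10]=12  [4,5,7,8,9,10]=10  [5,6,7,8,9,10]=30
  size 7 → [0,1,3,6,7,8,9]=2  [1,3,6,7,8,9,10]=14  [3,5,6,7,8,9,10]=42  [4,5,6,7,8,9,10]=40
  size 8 → [0,1,3,6,7,8,9,10]=16  [1,3,5,6,7,8,9,10]=56  [3,4,5,6,7,8,9,10]=82
  size 9 → [0,1,3,5,6,7,8,9,10]=72  [1,3,4,5,6,7,8,9,10]=138  [2,3,4,5,6,7,8,9,10]=82
  first=0(k) contributes 220
  first=2(h) contributes 210
|[w]| = 430

430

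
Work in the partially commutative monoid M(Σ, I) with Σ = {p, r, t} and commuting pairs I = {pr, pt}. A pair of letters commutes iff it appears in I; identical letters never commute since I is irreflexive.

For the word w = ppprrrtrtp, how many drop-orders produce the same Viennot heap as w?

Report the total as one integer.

210

piece 0:p — minimal
piece 1:p rests on {0:p}
piece 2:p rests on {1:p}
piece 3:r — minimal
piece 4:r rests on {3:r}
piece 5:r rests on {4:r}
piece 6:t rests on {5:r}
piece 7:r rests on {6:t}
piece 8:t rests on {7:r}
piece 9:p rests on {2:p}
minimal pieces: {0:p, 3:r}
ways to finish when only these pieces remain (= sum over removing one remaining piece with nothing left below it):
  1 left: {8}→1  {9}→1
  2 left: {2,9}→1  {7,8}→1  {8,9}→2
  3 left: {1,2,9}→1  {2,8,9}→3  {6,7,8}→1  {7,8,9}→3
  4 left: {0,1,2,9}→1  {1,2,8,9}→4  {2,7,8,9}→6  {5,6,7,8}→1  {6,7,8,9}→4
  5 left: {0,1,2,8,9}→5  {1,2,7,8,9}→10  {2,6,7,8,9}→10  {4,5,6,7,8}→1  {5,6,7,8,9}→5
  6 left: {0,1,2,7,8,9}→15  {1,2,6,7,8,9}→20  {2,5,6,7,8,9}→15  {3,4,5,6,7,8}→1  {4,5,6,7,8,9}→6
  7 left: {0,1,2,6,7,8,9}→35  {1,2,5,6,7,8,9}→35  {2,4,5,6,7,8,9}→21  {3,4,5,6,7,8,9}→7
  8 left: {0,1,2,5,6,7,8,9}→70  {1,2,4,5,6,7,8,9}→56  {2,3,4,5,6,7,8,9}→28
  placing 0:p first → 84 extensions
  placing 3:r first → 126 extensions
total linear extensions = 210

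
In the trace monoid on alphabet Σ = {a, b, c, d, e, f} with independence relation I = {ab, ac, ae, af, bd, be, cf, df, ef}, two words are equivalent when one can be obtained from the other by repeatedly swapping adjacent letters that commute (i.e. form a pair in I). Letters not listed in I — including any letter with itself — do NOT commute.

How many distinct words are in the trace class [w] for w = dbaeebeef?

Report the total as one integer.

420

piece 0:d — minimal
piece 1:b — minimal
piece 2:a rests on {0:d}
piece 3:e rests on {0:d}
piece 4:e rests on {3:e}
piece 5:b rests on {1:b}
piece 6:e rests on {4:e}
piece 7:e rests on {6:e}
piece 8:f rests on {5:b}
minimal pieces: {0:d, 1:b}
ways to finish when only these pieces remain (= sum over removing one remaining piece with nothing left below it):
  1 left: {2}→1  {7}→1  {8}→1
  2 left: {2,7}→2  {2,8}→2  {5,8}→1  {6,7}→1  {7,8}→2
  3 left: {1,5,8}→1  {2,5,8}→3  {2,6,7}→3  {2,7,8}→6  {4,6,7}→1  {5,7,8}→3  {6,7,8}→3
  4 left: {1,2,5,8}→4  {1,5,7,8}→4  {2,4,6,7}→4  {2,5,7,8}→12  {2,6,7,8}→12  {3,4,6,7}→1  {4,6,7,8}→4  {5,6,7,8}→6
  5 left: {1,2,5,7,8}→20  {1,5,6,7,8}→10  {2,3,4,6,7}→5  {2,4,6,7,8}→20  {2,5,6,7,8}→30  {3,4,6,7,8}→5  {4,5,6,7,8}→10
  6 left: {0,2,3,4,6,7}→5  {1,2,5,6,7,8}→60  {1,4,5,6,7,8}→20  {2,3,4,6,7,8}→30  {2,4,5,6,7,8}→60  {3,4,5,6,7,8}→15
  7 left: {0,2,3,4,6,7,8}→35  {1,2,4,5,6,7,8}→140  {1,3,4,5,6,7,8}→35  {2,3,4,5,6,7,8}→105
  placing 0:d first → 280 extensions
  placing 1:b first → 140 extensions
total linear extensions = 420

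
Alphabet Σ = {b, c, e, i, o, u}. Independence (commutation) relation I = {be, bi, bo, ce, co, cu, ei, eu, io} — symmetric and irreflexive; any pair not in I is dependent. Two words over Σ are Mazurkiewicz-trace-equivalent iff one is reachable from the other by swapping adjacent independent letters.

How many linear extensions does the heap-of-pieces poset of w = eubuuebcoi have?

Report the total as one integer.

100

#0=e has no predecessor
#1=u has no predecessor
#2=b depends on [1:u]
#3=u depends on [2:b]
#4=u depends on [3:u]
#5=e depends on [0:e]
#6=b depends on [4:u]
#7=c depends on [6:b]
#8=o depends on [4:u, 5:e]
#9=i depends on [7:c]
sources: [0:e, 1:u]
N(rest) = Σ N(rest − s) over sources s of rest; N(one piece) = 1:
  size 1 → [8]=1  [9]=1
  size 2 → [5,8]=1  [7,9]=1  [8,9]=2
  size 3 → [0,5,8]=1  [5,8,9]=3  [6,7,9]=1  [7,8,9]=3
  size 4 → [0,5,8,9]=4  [5,7,8,9]=6  [6,7,8,9]=4
  size 5 → [0,5,7,8,9]=10  [4,6,7,8,9]=4  [5,6,7,8,9]=10
  size 6 → [0,5,6,7,8,9]=20  [3,4,6,7,8,9]=4  [4,5,6,7,8,9]=14
  size 7 → [0,4,5,6,7,8,9]=34  [2,3,4,6,7,8,9]=4  [3,4,5,6,7,8,9]=18
  size 8 → [0,3,4,5,6,7,8,9]=52  [1,2,3,4,6,7,8,9]=4  [2,3,4,5,6,7,8,9]=22
  first=0(e) contributes 26
  first=1(u) contributes 74
|[w]| = 100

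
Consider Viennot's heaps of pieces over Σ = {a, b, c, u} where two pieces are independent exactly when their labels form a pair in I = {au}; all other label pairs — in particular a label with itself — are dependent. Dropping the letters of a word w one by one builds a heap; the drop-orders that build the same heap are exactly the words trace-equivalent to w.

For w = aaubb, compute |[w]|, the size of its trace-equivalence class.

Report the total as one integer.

#0=a has no predecessor
#1=a depends on [0:a]
#2=u has no predecessor
#3=b depends on [1:a, 2:u]
#4=b depends on [3:b]
sources: [0:a, 2:u]
N(rest) = Σ N(rest − s) over sources s of rest; N(one piece) = 1:
  size 1 → [4]=1
  size 2 → [3,4]=1
  size 3 → [1,3,4]=1  [2,3,4]=1
  first=0(a) contributes 2
  first=2(u) contributes 1
|[w]| = 3

3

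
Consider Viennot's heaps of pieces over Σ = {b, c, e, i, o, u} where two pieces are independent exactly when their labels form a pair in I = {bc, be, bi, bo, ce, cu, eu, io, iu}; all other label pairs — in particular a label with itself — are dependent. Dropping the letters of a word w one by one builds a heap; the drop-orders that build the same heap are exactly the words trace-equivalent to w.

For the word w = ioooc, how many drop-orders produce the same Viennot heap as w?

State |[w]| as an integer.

4

#0=i has no predecessor
#1=o has no predecessor
#2=o depends on [1:o]
#3=o depends on [2:o]
#4=c depends on [0:i, 3:o]
sources: [0:i, 1:o]
N(rest) = Σ N(rest − s) over sources s of rest; N(one piece) = 1:
  size 1 → [4]=1
  size 2 → [0,4]=1  [3,4]=1
  size 3 → [0,3,4]=2  [2,3,4]=1
  first=0(i) contributes 1
  first=1(o) contributes 3
|[w]| = 4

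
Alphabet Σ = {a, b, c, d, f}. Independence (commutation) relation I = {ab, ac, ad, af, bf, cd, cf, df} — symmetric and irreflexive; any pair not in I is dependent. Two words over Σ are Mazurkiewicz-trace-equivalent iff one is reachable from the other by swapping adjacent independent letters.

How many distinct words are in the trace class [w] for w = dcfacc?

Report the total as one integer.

piece 0:d — minimal
piece 1:c — minimal
piece 2:f — minimal
piece 3:a — minimal
piece 4:c rests on {1:c}
piece 5:c rests on {4:c}
minimal pieces: {0:d, 1:c, 2:f, 3:a}
ways to finish when only these pieces remain (= sum over removing one remaining piece with nothing left below it):
  1 left: {0}→1  {2}→1  {3}→1  {5}→1
  2 left: {0,2}→2  {0,3}→2  {0,5}→2  {2,3}→2  {2,5}→2  {3,5}→2  {4,5}→1
  3 left: {0,2,3}→6  {0,2,5}→6  {0,3,5}→6  {0,4,5}→3  {1,4,5}→1  {2,3,5}→6  {2,4,5}→3  {3,4,5}→3
  4 left: {0,1,4,5}→4  {0,2,3,5}→24  {0,2,4,5}→12  {0,3,4,5}→12  {1,2,4,5}→4  {1,3,4,5}→4  {2,3,4,5}→12
  placing 0:d first → 20 extensions
  placing 1:c first → 60 extensions
  placing 2:f first → 20 extensions
  placing 3:a first → 20 extensions
total linear extensions = 120

120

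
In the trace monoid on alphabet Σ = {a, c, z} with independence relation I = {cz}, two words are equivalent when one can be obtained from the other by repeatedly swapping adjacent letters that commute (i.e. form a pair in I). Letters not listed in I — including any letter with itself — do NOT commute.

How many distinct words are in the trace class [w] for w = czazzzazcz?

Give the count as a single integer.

6

drop 0:c onto floor
drop 1:z onto floor
drop 2:a onto {0:c, 1:z}
drop 3:z onto {2:a}
drop 4:z onto {3:z}
drop 5:z onto {4:z}
drop 6:a onto {5:z}
drop 7:z onto {6:a}
drop 8:c onto {6:a}
drop 9:z onto {7:z}
ground layer = {0:c, 1:z}
drop-orders for the pieces not yet dropped (sum over which currently-grounded one goes next):
  1 to go: {8} 1  {9} 1
  2 to go: {7,9} 1  {8,9} 2
  3 to go: {7,8,9} 3
  4 to go: {6,7,8,9} 3
  5 to go: {5,6,7,8,9} 3
  6 to go: {4,5,6,7,8,9} 3
  7 to go: {3,4,5,6,7,8,9} 3
  8 to go: {2,3,4,5,6,7,8,9} 3
  if 0:c drops first: 3 orders
  if 1:z drops first: 3 orders
heap linearizations: 6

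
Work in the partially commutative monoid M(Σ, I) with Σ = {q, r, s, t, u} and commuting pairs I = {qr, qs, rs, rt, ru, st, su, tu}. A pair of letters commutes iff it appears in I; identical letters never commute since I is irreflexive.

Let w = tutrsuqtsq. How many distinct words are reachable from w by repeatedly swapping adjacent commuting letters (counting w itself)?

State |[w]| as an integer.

0(t) covers ∅
1(u) covers ∅
2(t) covers 0:t
3(r) covers ∅
4(s) covers ∅
5(u) covers 1:u
6(q) covers 2:t, 5:u
7(t) covers 6:q
8(s) covers 4:s
9(q) covers 7:t
floor of heap: 0:t, 1:u, 3:r, 4:s
completions by unplaced set U, small U first (add the entries for U minus each lowest piece of U):
  |U|=1: {3}:1  {8}:1  {9}:1
  |U|=2: {3,8}:2  {3,9}:2  {4,8}:1  {7,9}:1  {8,9}:2
  |U|=3: {3,4,8}:3  {3,7,9}:3  {3,8,9}:6  {4,8,9}:3  {6,7,9}:1  {7,8,9}:3
  |U|=4: {2,6,7,9}:1  {3,4,8,9}:12  {3,6,7,9}:4  {3,7,8,9}:12  {4,7,8,9}:6  {5,6,7,9}:1  {6,7,8,9}:4
  |U|=5: {0,2,6,7,9}:1  {1,5,6,7,9}:1  {2,3,6,7,9}:5  {2,5,6,7,9}:2  {2,6,7,8,9}:5  {3,4,7,8,9}:30  {3,5,6,7,9}:5  {3,6,7,8,9}:20  {4,6,7,8,9}:10  {5,6,7,8,9}:5
  |U|=6: {0,2,3,6,7,9}:6  {0,2,5,6,7,9}:3  {0,2,6,7,8,9}:6  {1,2,5,6,7,9}:3  {1,3,5,6,7,9}:6  {1,5,6,7,8,9}:6  {2,3,5,6,7,9}:12  {2,3,6,7,8,9}:30  {2,4,6,7,8,9}:15  {2,5,6,7,8,9}:12  {3,4,6,7,8,9}:60  {3,5,6,7,8,9}:30  {4,5,6,7,8,9}:15
  |U|=7: {0,1,2,5,6,7,9}:6  {0,2,3,5,6,7,9}:21  {0,2,3,6,7,8,9}:42  {0,2,4,6,7,8,9}:21  {0,2,5,6,7,8,9}:21  {1,2,3,5,6,7,9}:21  {1,2,5,6,7,8,9}:21  {1,3,5,6,7,8,9}:42  {1,4,5,6,7,8,9}:21  {2,3,4,6,7,8,9}:105  {2,3,5,6,7,8,9}:84  {2,4,5,6,7,8,9}:42  {3,4,5,6,7,8,9}:105
  |U|=8: {0,1,2,3,5,6,7,9}:48  {0,1,2,5,6,7,8,9}:48  {0,2,3,4,6,7,8,9}:168  {0,2,3,5,6,7,8,9}:168  {0,2,4,5,6,7,8,9}:84  {1,2,3,5,6,7,8,9}:168  {1,2,4,5,6,7,8,9}:84  {1,3,4,5,6,7,8,9}:168  {2,3,4,5,6,7,8,9}:336
  start at 0(t): 756
  start at 1(u): 756
  start at 3(r): 216
  start at 4(s): 432
sum over floor = 2160

2160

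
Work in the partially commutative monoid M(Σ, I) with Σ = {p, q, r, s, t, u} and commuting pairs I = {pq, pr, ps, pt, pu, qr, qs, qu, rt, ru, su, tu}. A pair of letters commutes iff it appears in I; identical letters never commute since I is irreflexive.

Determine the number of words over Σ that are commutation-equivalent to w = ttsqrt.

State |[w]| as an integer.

#0=t has no predecessor
#1=t depends on [0:t]
#2=s depends on [1:t]
#3=q depends on [1:t]
#4=r depends on [2:s]
#5=t depends on [2:s, 3:q]
sources: [0:t]
N(rest) = Σ N(rest − s) over sources s of rest; N(one piece) = 1:
  size 1 → [4]=1  [5]=1
  size 2 → [3,5]=1  [4,5]=2
  size 3 → [2,4,5]=2  [3,4,5]=3
  size 4 → [2,3,4,5]=5
  first=0(t) contributes 5

5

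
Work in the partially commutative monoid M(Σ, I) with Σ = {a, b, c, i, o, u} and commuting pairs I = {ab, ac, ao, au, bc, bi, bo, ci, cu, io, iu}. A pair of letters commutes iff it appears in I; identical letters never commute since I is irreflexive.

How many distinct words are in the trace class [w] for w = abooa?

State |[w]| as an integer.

0(a) covers ∅
1(b) covers ∅
2(o) covers ∅
3(o) covers 2:o
4(a) covers 0:a
floor of heap: 0:a, 1:b, 2:o
completions by unplaced set U, small U first (add the entries for U minus each lowest piece of U):
  |U|=1: {1}:1  {3}:1  {4}:1
  |U|=2: {0,4}:1  {1,3}:2  {1,4}:2  {2,3}:1  {3,4}:2
  |U|=3: {0,1,4}:3  {0,3,4}:3  {1,2,3}:3  {1,3,4}:6  {2,3,4}:3
  start at 0(a): 12
  start at 1(b): 6
  start at 2(o): 12
sum over floor = 30

30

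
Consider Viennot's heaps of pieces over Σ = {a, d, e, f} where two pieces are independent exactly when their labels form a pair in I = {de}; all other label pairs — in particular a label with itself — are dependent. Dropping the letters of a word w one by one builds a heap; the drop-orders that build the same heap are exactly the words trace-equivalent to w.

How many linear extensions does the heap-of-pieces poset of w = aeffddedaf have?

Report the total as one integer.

drop 0:a onto floor
drop 1:e onto {0:a}
drop 2:f onto {1:e}
drop 3:f onto {2:f}
drop 4:d onto {3:f}
drop 5:d onto {4:d}
drop 6:e onto {3:f}
drop 7:d onto {5:d}
drop 8:a onto {6:e, 7:d}
drop 9:f onto {8:a}
ground layer = {0:a}
drop-orders for the pieces not yet dropped (sum over which currently-grounded one goes next):
  1 to go: {9} 1
  2 to go: {8,9} 1
  3 to go: {6,8,9} 1  {7,8,9} 1
  4 to go: {5,7,8,9} 1  {6,7,8,9} 2
  5 to go: {4,5,7,8,9} 1  {5,6,7,8,9} 3
  6 to go: {4,5,6,7,8,9} 4
  7 to go: {3,4,5,6,7,8,9} 4
  8 to go: {2,3,4,5,6,7,8,9} 4
  if 0:a drops first: 4 orders

4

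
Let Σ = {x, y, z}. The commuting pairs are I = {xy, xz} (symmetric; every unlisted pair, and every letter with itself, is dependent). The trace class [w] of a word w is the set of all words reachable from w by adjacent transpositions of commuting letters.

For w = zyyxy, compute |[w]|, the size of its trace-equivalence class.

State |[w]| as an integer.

5

0(z) covers ∅
1(y) covers 0:z
2(y) covers 1:y
3(x) covers ∅
4(y) covers 2:y
floor of heap: 0:z, 3:x
completions by unplaced set U, small U first (add the entries for U minus each lowest piece of U):
  |U|=1: {3}:1  {4}:1
  |U|=2: {2,4}:1  {3,4}:2
  |U|=3: {1,2,4}:1  {2,3,4}:3
  start at 0(z): 4
  start at 3(x): 1
sum over floor = 5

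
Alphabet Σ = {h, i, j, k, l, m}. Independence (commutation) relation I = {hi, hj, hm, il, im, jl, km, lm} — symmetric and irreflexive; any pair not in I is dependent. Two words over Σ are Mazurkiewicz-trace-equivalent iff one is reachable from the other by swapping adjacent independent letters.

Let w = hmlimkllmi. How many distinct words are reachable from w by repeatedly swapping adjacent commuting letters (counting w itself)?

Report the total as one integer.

1080

#0=h has no predecessor
#1=m has no predecessor
#2=l depends on [0:h]
#3=i has no predecessor
#4=m depends on [1:m]
#5=k depends on [2:l, 3:i]
#6=l depends on [5:k]
#7=l depends on [6:l]
#8=m depends on [4:m]
#9=i depends on [5:k]
sources: [0:h, 1:m, 3:i]
N(rest) = Σ N(rest − s) over sources s of rest; N(one piece) = 1:
  size 1 → [7]=1  [8]=1  [9]=1
  size 2 → [4,8]=1  [6,7]=1  [7,8]=2  [7,9]=2  [8,9]=2
  size 3 → [1,4,8]=1  [4,7,8]=3  [4,8,9]=3  [6,7,8]=3  [6,7,9]=3  [7,8,9]=6
  size 4 → [1,4,7,8]=4  [1,4,8,9]=4  [4,6,7,8]=6  [4,7,8,9]=12  [5,6,7,9]=3  [6,7,8,9]=12
  size 5 → [1,4,6,7,8]=10  [1,4,7,8,9]=20  [2,5,6,7,9]=3  [3,5,6,7,9]=3  [4,6,7,8,9]=30  [5,6,7,8,9]=15
  size 6 → [0,2,5,6,7,9]=3  [1,4,6,7,8,9]=60  [2,3,5,6,7,9]=6  [2,5,6,7,8,9]=18  [3,5,6,7,8,9]=18  [4,5,6,7,8,9]=45
  size 7 → [0,2,3,5,6,7,9]=9  [0,2,5,6,7,8,9]=21  [1,4,5,6,7,8,9]=105  [2,3,5,6,7,8,9]=42  [2,4,5,6,7,8,9]=63  [3,4,5,6,7,8,9]=63
  size 8 → [0,2,3,5,6,7,8,9]=72  [0,2,4,5,6,7,8,9]=84  [1,2,4,5,6,7,8,9]=168  [1,3,4,5,6,7,8,9]=168  [2,3,4,5,6,7,8,9]=168
  first=0(h) contributes 504
  first=1(m) contributes 324
  first=3(i) contributes 252
|[w]| = 1080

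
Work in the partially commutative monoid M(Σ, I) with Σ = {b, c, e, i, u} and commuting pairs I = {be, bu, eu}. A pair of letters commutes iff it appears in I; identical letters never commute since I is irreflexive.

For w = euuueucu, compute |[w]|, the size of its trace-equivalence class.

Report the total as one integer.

15

#0=e has no predecessor
#1=u has no predecessor
#2=u depends on [1:u]
#3=u depends on [2:u]
#4=e depends on [0:e]
#5=u depends on [3:u]
#6=c depends on [4:e, 5:u]
#7=u depends on [6:c]
sources: [0:e, 1:u]
N(rest) = Σ N(rest − s) over sources s of rest; N(one piece) = 1:
  size 1 → [7]=1
  size 2 → [6,7]=1
  size 3 → [4,6,7]=1  [5,6,7]=1
  size 4 → [0,4,6,7]=1  [3,5,6,7]=1  [4,5,6,7]=2
  size 5 → [0,4,5,6,7]=3  [2,3,5,6,7]=1  [3,4,5,6,7]=3
  size 6 → [0,3,4,5,6,7]=6  [1,2,3,5,6,7]=1  [2,3,4,5,6,7]=4
  first=0(e) contributes 5
  first=1(u) contributes 10
|[w]| = 15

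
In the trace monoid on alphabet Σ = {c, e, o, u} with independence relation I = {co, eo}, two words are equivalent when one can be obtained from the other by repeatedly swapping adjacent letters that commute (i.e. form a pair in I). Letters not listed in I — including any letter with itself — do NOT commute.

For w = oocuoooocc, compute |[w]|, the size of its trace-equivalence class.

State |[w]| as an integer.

#0=o has no predecessor
#1=o depends on [0:o]
#2=c has no predecessor
#3=u depends on [1:o, 2:c]
#4=o depends on [3:u]
#5=o depends on [4:o]
#6=o depends on [5:o]
#7=o depends on [6:o]
#8=c depends on [3:u]
#9=c depends on [8:c]
sources: [0:o, 2:c]
N(rest) = Σ N(rest − s) over sources s of rest; N(one piece) = 1:
  size 1 → [7]=1  [9]=1
  size 2 → [6,7]=1  [7,9]=2  [8,9]=1
  size 3 → [5,6,7]=1  [6,7,9]=3  [7,8,9]=3
  size 4 → [4,5,6,7]=1  [5,6,7,9]=4  [6,7,8,9]=6
  size 5 → [4,5,6,7,9]=5  [5,6,7,8,9]=10
  size 6 → [4,5,6,7,8,9]=15
  size 7 → [3,4,5,6,7,8,9]=15
  size 8 → [1,3,4,5,6,7,8,9]=15  [2,3,4,5,6,7,8,9]=15
  first=0(o) contributes 30
  first=2(c) contributes 15
|[w]| = 45

45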